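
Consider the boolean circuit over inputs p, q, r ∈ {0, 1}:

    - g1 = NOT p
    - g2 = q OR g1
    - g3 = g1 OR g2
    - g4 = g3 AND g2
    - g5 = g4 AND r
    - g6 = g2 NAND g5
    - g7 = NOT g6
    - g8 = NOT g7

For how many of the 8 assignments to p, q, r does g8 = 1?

5

g8 = NOT g7 must be 1, so g7 = 0.
Satisfying assignments:
  p=0, q=0, r=0
  p=0, q=1, r=0
  p=1, q=0, r=0
  p=1, q=0, r=1
  p=1, q=1, r=0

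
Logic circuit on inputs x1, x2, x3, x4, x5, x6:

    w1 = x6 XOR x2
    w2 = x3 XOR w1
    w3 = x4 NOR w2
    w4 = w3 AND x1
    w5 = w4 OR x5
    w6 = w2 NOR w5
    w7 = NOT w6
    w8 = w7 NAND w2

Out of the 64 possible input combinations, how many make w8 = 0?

32

w8 = w7 NAND w2 must be 0, so both w7 = 1 and w2 = 1.
w7 = NOT w6 must be 1, so w6 = 0.
w2 = x3 XOR w1 must be 1, so x3 and w1 differ.
Enumerating the 64 input combinations, 32 give w8 = 0 and 32 give w8 = 1.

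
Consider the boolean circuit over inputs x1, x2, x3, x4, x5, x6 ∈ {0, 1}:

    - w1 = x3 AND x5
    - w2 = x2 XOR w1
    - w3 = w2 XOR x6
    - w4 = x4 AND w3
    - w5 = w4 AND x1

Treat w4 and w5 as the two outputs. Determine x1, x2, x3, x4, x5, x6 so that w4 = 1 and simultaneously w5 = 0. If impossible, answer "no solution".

Check with x1=0, x2=1, x3=1, x4=1, x5=1, x6=1:
w1 = x3 AND x5 = 1 AND 1 = 1
w2 = x2 XOR w1 = 1 XOR 1 = 0
w3 = w2 XOR x6 = 0 XOR 1 = 1
w4 = x4 AND w3 = 1 AND 1 = 1
w5 = w4 AND x1 = 1 AND 0 = 0
So w4 = 1 and w5 = 0.

x1=0, x2=1, x3=1, x4=1, x5=1, x6=1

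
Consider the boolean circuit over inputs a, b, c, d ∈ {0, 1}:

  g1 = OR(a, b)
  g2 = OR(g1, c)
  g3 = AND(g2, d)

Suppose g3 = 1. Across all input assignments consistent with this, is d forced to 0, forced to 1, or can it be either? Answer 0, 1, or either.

g3 = AND(g2, d) must be 1, so both g2 = 1 and d = 1.
Every assignment with g3 = 1 has d = 1; there are 7 such assignment(s).

1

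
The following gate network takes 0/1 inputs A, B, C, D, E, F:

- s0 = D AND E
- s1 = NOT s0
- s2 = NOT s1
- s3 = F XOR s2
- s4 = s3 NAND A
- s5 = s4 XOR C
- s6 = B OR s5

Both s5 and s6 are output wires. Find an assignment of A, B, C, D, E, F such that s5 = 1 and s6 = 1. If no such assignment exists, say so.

Check with A=1, B=0, C=0, D=0, E=1, F=0:
s0 = D AND E = 0 AND 1 = 0
s1 = NOT s0 = NOT 0 = 1
s2 = NOT s1 = NOT 1 = 0
s3 = F XOR s2 = 0 XOR 0 = 0
s4 = s3 NAND A = 0 NAND 1 = 1
s5 = s4 XOR C = 1 XOR 0 = 1
s6 = B OR s5 = 0 OR 1 = 1
So s5 = 1 and s6 = 1.

A=1, B=0, C=0, D=0, E=1, F=0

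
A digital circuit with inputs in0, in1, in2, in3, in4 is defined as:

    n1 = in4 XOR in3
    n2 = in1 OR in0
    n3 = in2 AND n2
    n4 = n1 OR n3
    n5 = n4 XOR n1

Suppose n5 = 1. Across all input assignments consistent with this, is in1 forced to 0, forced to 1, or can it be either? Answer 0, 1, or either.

Both values of in1 occur among assignments with n5 = 1:
  in1=0: in0=1, in1=0, in2=1, in3=0, in4=0
  in1=1: in0=0, in1=1, in2=1, in3=0, in4=0

either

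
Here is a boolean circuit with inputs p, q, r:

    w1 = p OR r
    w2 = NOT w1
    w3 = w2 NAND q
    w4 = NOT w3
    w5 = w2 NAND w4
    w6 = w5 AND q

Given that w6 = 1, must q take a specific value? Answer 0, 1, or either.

w6 = w5 AND q must be 1, so both w5 = 1 and q = 1.
w5 = w2 NAND w4 must be 1, so at least one of w2, w4 is 0.
Every assignment with w6 = 1 has q = 1; there are 3 such assignment(s).
  p=0, q=1, r=1
  p=1, q=1, r=0
  p=1, q=1, r=1

1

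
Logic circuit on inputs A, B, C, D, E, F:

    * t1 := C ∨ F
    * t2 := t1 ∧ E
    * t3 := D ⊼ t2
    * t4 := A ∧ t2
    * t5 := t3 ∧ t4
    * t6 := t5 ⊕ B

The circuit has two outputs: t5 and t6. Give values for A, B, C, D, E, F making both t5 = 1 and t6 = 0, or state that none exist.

Check with A=1, B=1, C=1, D=0, E=1, F=1:
t1 = C ∨ F = 1 ∨ 1 = 1
t2 = t1 ∧ E = 1 ∧ 1 = 1
t3 = D ⊼ t2 = 0 ⊼ 1 = 1
t4 = A ∧ t2 = 1 ∧ 1 = 1
t5 = t3 ∧ t4 = 1 ∧ 1 = 1
t6 = t5 ⊕ B = 1 ⊕ 1 = 0
So t5 = 1 and t6 = 0.

A=1, B=1, C=1, D=0, E=1, F=1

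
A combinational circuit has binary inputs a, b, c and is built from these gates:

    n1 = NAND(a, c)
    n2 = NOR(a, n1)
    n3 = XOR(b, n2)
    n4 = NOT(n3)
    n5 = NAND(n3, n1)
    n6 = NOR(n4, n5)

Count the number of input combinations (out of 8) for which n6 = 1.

n6 = NOR(n4, n5) must be 1, so both n4 = 0 and n5 = 0.
n4 = NOT(n3) must be 0, so n3 = 1.
Satisfying assignments:
  a=0, b=1, c=0
  a=0, b=1, c=1
  a=1, b=1, c=0

3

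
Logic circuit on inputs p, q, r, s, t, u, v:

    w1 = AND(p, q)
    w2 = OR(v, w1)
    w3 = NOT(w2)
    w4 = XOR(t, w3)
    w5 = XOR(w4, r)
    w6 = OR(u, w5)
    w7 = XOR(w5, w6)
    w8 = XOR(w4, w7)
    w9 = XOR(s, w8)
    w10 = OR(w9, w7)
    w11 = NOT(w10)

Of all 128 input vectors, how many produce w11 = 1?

w11 = NOT(w10) must be 1, so w10 = 0.
Enumerating the 128 input combinations, 48 give w11 = 1 and 80 give w11 = 0.

48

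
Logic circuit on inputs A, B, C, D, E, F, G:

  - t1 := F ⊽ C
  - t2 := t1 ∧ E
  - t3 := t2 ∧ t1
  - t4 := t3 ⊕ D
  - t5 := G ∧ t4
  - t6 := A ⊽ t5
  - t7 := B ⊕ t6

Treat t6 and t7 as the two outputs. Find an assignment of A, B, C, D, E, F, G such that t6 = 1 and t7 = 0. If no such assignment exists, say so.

A=0, B=1, C=0, D=0, E=1, F=0, G=0

Check with A=0, B=1, C=0, D=0, E=1, F=0, G=0:
t1 = F ⊽ C = 0 ⊽ 0 = 1
t2 = t1 ∧ E = 1 ∧ 1 = 1
t3 = t2 ∧ t1 = 1 ∧ 1 = 1
t4 = t3 ⊕ D = 1 ⊕ 0 = 1
t5 = G ∧ t4 = 0 ∧ 1 = 0
t6 = A ⊽ t5 = 0 ⊽ 0 = 1
t7 = B ⊕ t6 = 1 ⊕ 1 = 0
So t6 = 1 and t7 = 0.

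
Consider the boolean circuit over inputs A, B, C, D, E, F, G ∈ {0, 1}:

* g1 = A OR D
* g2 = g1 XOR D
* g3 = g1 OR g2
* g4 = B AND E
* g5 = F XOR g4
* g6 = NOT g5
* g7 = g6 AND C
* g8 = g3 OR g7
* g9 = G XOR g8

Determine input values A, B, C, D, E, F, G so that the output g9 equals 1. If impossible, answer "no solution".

g9 = G XOR g8 must be 1, so G and g8 differ.
Check with A=1, B=0, C=0, D=1, E=1, F=1, G=0:
g1 = A OR D = 1 OR 1 = 1
g2 = g1 XOR D = 1 XOR 1 = 0
g3 = g1 OR g2 = 1 OR 0 = 1
g4 = B AND E = 0 AND 1 = 0
g5 = F XOR g4 = 1 XOR 0 = 1
g6 = NOT g5 = NOT 1 = 0
g7 = g6 AND C = 0 AND 0 = 0
g8 = g3 OR g7 = 1 OR 0 = 1
g9 = G XOR g8 = 0 XOR 1 = 1
So g9 = 1 as required.

A=1, B=0, C=0, D=1, E=1, F=1, G=0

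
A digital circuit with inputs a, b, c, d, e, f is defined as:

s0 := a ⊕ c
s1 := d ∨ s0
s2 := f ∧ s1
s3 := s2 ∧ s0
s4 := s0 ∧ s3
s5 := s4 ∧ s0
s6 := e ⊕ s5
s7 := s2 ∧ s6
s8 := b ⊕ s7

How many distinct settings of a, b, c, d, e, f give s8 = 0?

s8 = b ⊕ s7 must be 0, so b and s7 are equal.
Enumerating the 64 input combinations, 32 give s8 = 0 and 32 give s8 = 1.

32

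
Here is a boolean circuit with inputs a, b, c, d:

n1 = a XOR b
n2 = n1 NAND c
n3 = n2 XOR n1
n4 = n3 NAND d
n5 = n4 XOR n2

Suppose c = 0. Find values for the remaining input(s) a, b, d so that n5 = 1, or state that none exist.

n5 = n4 XOR n2 must be 1, so n4 and n2 differ.
Check with c = 0 and a=1, b=1, d=1:
n1 = a XOR b = 1 XOR 1 = 0
n2 = n1 NAND c = 0 NAND 0 = 1
n3 = n2 XOR n1 = 1 XOR 0 = 1
n4 = n3 NAND d = 1 NAND 1 = 0
n5 = n4 XOR n2 = 0 XOR 1 = 1
So n5 = 1.

a=1 b=1 d=1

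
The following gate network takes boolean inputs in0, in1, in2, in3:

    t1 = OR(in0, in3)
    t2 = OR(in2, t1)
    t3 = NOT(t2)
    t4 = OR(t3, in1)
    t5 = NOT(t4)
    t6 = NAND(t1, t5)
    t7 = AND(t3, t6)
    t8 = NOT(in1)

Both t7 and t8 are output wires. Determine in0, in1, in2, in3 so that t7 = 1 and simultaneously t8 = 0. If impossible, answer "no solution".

in0=0, in1=1, in2=0, in3=0

Check with in0=0, in1=1, in2=0, in3=0:
t1 = OR(in0, in3) = OR(0, 0) = 0
t2 = OR(in2, t1) = OR(0, 0) = 0
t3 = NOT(t2) = NOT 0 = 1
t4 = OR(t3, in1) = OR(1, 1) = 1
t5 = NOT(t4) = NOT 1 = 0
t6 = NAND(t1, t5) = NAND(0, 0) = 1
t7 = AND(t3, t6) = AND(1, 1) = 1
t8 = NOT(in1) = NOT 1 = 0
So t7 = 1 and t8 = 0.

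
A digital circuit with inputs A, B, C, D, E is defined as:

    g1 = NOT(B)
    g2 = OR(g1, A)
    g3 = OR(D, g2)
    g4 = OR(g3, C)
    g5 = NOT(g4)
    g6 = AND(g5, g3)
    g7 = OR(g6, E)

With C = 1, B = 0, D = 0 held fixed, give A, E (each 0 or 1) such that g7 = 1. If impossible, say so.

A=1 E=1

Check with C = 1, B = 0, D = 0 and A=1, E=1:
g1 = NOT(B) = NOT 0 = 1
g2 = OR(g1, A) = OR(1, 1) = 1
g3 = OR(D, g2) = OR(0, 1) = 1
g4 = OR(g3, C) = OR(1, 1) = 1
g5 = NOT(g4) = NOT 1 = 0
g6 = AND(g5, g3) = AND(0, 1) = 0
g7 = OR(g6, E) = OR(0, 1) = 1
So g7 = 1.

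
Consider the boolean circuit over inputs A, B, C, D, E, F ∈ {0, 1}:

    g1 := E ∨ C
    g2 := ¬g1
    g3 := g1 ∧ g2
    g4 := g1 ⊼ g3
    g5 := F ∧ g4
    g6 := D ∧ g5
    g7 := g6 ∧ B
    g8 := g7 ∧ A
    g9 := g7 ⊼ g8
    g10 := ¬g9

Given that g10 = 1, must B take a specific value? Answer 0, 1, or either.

g10 = ¬g9 must be 1, so g9 = 0.
g9 = g7 ⊼ g8 must be 0, so both g7 = 1 and g8 = 1.
Every assignment with g10 = 1 has B = 1; there are 4 such assignment(s).
  A=1, B=1, C=0, D=1, E=0, F=1
  A=1, B=1, C=0, D=1, E=1, F=1
  A=1, B=1, C=1, D=1, E=0, F=1
  A=1, B=1, C=1, D=1, E=1, F=1

1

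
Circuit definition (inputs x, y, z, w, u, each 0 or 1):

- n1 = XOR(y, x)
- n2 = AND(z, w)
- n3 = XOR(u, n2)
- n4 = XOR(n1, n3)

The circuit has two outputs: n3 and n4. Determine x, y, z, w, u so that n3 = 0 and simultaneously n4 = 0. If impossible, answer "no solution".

x=1, y=1, z=0, w=0, u=0

Check with x=1, y=1, z=0, w=0, u=0:
n1 = XOR(y, x) = XOR(1, 1) = 0
n2 = AND(z, w) = AND(0, 0) = 0
n3 = XOR(u, n2) = XOR(0, 0) = 0
n4 = XOR(n1, n3) = XOR(0, 0) = 0
So n3 = 0 and n4 = 0.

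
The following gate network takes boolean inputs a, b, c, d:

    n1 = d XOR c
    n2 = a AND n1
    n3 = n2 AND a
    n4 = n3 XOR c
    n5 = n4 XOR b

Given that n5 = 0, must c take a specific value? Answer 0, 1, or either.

Both values of c occur among assignments with n5 = 0:
  c=0: a=0, b=0, c=0, d=0
  c=1: a=0, b=1, c=1, d=0

either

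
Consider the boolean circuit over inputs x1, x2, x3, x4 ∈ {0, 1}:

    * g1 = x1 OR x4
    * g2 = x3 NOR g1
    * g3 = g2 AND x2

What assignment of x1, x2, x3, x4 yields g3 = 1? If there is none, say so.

Check with x1=0, x2=1, x3=0, x4=0:
g1 = x1 OR x4 = 0 OR 0 = 0
g2 = x3 NOR g1 = 0 NOR 0 = 1
g3 = g2 AND x2 = 1 AND 1 = 1
So g3 = 1 as required.

x1=0, x2=1, x3=0, x4=0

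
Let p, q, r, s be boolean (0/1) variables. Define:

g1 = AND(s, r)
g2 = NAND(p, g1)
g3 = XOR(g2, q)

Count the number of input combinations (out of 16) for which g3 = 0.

8

g3 = XOR(g2, q) must be 0, so g2 and q are equal.
Enumerating the 16 input combinations, 8 give g3 = 0 and 8 give g3 = 1.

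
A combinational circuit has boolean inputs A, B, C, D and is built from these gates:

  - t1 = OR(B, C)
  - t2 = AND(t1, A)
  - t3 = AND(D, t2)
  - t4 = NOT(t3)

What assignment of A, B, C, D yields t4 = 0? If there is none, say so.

A=1, B=0, C=1, D=1

t4 = NOT(t3) must be 0, so t3 = 1.
t3 = AND(D, t2) must be 1, so both D = 1 and t2 = 1.
t2 = AND(t1, A) must be 1, so both t1 = 1 and A = 1.
Check with A=1, B=0, C=1, D=1:
t1 = OR(B, C) = OR(0, 1) = 1
t2 = AND(t1, A) = AND(1, 1) = 1
t3 = AND(D, t2) = AND(1, 1) = 1
t4 = NOT(t3) = NOT 1 = 0
So t4 = 0 as required.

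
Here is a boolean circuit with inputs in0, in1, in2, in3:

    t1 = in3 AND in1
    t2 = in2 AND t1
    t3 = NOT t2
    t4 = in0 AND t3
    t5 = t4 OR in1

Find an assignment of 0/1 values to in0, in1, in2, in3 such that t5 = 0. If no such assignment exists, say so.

in0=0, in1=0, in2=1, in3=0

t5 = t4 OR in1 must be 0, so both t4 = 0 and in1 = 0.
Check with in0=0, in1=0, in2=1, in3=0:
t1 = in3 AND in1 = 0 AND 0 = 0
t2 = in2 AND t1 = 1 AND 0 = 0
t3 = NOT t2 = NOT 0 = 1
t4 = in0 AND t3 = 0 AND 1 = 0
t5 = t4 OR in1 = 0 OR 0 = 0
So t5 = 0 as required.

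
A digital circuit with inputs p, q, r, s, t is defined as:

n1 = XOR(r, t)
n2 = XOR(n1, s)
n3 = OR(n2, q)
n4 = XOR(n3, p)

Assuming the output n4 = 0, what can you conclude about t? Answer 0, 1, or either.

Both values of t occur among assignments with n4 = 0:
  t=0: p=0, q=0, r=0, s=0, t=0
  t=1: p=0, q=0, r=0, s=1, t=1

either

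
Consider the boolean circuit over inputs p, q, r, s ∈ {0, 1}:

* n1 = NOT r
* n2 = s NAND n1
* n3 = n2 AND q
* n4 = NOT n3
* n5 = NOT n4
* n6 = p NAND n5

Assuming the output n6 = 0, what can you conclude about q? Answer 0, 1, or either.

1

n6 = p NAND n5 must be 0, so both p = 1 and n5 = 1.
n5 = NOT n4 must be 1, so n4 = 0.
n4 = NOT n3 must be 0, so n3 = 1.
Every assignment with n6 = 0 has q = 1; there are 3 such assignment(s).
  p=1, q=1, r=0, s=0
  p=1, q=1, r=1, s=0
  p=1, q=1, r=1, s=1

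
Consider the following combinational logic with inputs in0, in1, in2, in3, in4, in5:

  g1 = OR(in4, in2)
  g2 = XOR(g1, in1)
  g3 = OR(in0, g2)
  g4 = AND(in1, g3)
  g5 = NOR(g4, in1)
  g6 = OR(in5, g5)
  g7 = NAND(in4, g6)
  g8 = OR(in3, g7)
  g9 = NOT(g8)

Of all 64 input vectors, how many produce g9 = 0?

52

g9 = NOT(g8) must be 0, so g8 = 1.
g8 = OR(in3, g7) must be 1, so at least one of in3, g7 is 1.
Enumerating the 64 input combinations, 52 give g9 = 0 and 12 give g9 = 1.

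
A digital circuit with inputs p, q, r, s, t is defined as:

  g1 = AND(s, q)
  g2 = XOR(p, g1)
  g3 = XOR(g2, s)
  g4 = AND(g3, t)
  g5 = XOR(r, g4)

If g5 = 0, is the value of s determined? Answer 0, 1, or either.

either

Both values of s occur among assignments with g5 = 0:
  s=0: p=0, q=0, r=0, s=0, t=0
  s=1: p=0, q=0, r=0, s=1, t=0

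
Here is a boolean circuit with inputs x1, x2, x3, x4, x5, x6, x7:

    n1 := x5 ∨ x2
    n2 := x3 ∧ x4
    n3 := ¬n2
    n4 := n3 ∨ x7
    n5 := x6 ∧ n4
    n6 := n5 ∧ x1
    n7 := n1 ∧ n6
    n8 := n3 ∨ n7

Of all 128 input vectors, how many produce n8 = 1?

99

n8 = n3 ∨ n7 must be 1, so at least one of n3, n7 is 1.
Enumerating the 128 input combinations, 99 give n8 = 1 and 29 give n8 = 0.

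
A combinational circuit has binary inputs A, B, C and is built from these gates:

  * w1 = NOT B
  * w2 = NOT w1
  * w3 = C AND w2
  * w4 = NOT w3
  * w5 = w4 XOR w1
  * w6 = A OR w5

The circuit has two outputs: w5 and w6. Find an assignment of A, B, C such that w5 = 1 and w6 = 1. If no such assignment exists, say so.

Check with A=0, B=1, C=0:
w1 = NOT B = NOT 1 = 0
w2 = NOT w1 = NOT 0 = 1
w3 = C AND w2 = 0 AND 1 = 0
w4 = NOT w3 = NOT 0 = 1
w5 = w4 XOR w1 = 1 XOR 0 = 1
w6 = A OR w5 = 0 OR 1 = 1
So w5 = 1 and w6 = 1.

A=0, B=1, C=0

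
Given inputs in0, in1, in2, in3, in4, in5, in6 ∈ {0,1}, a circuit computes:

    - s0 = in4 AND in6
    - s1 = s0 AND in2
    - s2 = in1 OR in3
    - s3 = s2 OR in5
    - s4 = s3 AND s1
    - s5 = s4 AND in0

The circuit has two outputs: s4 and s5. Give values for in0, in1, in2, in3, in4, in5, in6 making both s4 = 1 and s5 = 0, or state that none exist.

Check with in0=0, in1=1, in2=1, in3=1, in4=1, in5=1, in6=1:
s0 = in4 AND in6 = 1 AND 1 = 1
s1 = s0 AND in2 = 1 AND 1 = 1
s2 = in1 OR in3 = 1 OR 1 = 1
s3 = s2 OR in5 = 1 OR 1 = 1
s4 = s3 AND s1 = 1 AND 1 = 1
s5 = s4 AND in0 = 1 AND 0 = 0
So s4 = 1 and s5 = 0.

in0=0, in1=1, in2=1, in3=1, in4=1, in5=1, in6=1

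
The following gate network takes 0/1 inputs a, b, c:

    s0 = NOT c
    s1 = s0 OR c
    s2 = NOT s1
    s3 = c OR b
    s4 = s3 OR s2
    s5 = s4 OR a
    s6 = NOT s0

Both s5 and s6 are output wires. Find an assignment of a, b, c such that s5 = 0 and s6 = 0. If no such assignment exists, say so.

Check with a=0, b=0, c=0:
s0 = NOT c = NOT 0 = 1
s1 = s0 OR c = 1 OR 0 = 1
s2 = NOT s1 = NOT 1 = 0
s3 = c OR b = 0 OR 0 = 0
s4 = s3 OR s2 = 0 OR 0 = 0
s5 = s4 OR a = 0 OR 0 = 0
s6 = NOT s0 = NOT 1 = 0
So s5 = 0 and s6 = 0.

a=0, b=0, c=0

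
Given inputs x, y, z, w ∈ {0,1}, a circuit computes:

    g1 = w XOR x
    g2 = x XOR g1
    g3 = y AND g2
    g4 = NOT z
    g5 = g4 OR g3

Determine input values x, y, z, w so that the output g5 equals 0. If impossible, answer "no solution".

g5 = g4 OR g3 must be 0, so both g4 = 0 and g3 = 0.
g4 = NOT z must be 0, so z = 1.
g3 = y AND g2 must be 0, so at least one of y, g2 is 0.
Check with x=0 y=1 z=1 w=0:
g1 = w XOR x = 0 XOR 0 = 0
g2 = x XOR g1 = 0 XOR 0 = 0
g3 = y AND g2 = 1 AND 0 = 0
g4 = NOT z = NOT 1 = 0
g5 = g4 OR g3 = 0 OR 0 = 0
So g5 = 0 as required.

x=0 y=1 z=1 w=0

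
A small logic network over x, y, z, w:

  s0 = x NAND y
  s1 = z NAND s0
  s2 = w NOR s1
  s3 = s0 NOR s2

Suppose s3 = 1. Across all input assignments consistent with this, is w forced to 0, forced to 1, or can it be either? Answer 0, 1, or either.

either

Both values of w occur among assignments with s3 = 1:
  w=0: x=1, y=1, z=0, w=0
  w=1: x=1, y=1, z=0, w=1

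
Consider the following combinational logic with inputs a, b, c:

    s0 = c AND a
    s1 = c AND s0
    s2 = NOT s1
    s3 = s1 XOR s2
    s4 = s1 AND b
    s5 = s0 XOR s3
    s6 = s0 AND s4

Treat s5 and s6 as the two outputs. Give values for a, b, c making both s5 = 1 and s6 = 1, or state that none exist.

no solution exists

Across all 8 input combinations, none give both s5 = 1 and s6 = 1.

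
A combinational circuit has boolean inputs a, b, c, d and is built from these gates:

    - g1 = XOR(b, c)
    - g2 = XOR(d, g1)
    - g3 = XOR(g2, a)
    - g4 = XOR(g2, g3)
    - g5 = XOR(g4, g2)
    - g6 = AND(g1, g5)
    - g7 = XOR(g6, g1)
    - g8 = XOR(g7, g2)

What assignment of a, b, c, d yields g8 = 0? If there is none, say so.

a=1, b=1, c=0, d=1

g8 = XOR(g7, g2) must be 0, so g7 and g2 are equal.
Check with a=1, b=1, c=0, d=1:
g1 = XOR(b, c) = XOR(1, 0) = 1
g2 = XOR(d, g1) = XOR(1, 1) = 0
g3 = XOR(g2, a) = XOR(0, 1) = 1
g4 = XOR(g2, g3) = XOR(0, 1) = 1
g5 = XOR(g4, g2) = XOR(1, 0) = 1
g6 = AND(g1, g5) = AND(1, 1) = 1
g7 = XOR(g6, g1) = XOR(1, 1) = 0
g8 = XOR(g7, g2) = XOR(0, 0) = 0
So g8 = 0 as required.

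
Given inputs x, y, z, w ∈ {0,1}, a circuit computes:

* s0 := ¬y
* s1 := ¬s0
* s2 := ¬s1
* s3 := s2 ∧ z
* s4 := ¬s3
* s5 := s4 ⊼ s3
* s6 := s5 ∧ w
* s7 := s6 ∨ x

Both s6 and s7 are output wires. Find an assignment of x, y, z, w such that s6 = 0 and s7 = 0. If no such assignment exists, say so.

x=0, y=1, z=0, w=0

Check with x=0, y=1, z=0, w=0:
s0 = ¬y = ¬1 = 0
s1 = ¬s0 = ¬0 = 1
s2 = ¬s1 = ¬1 = 0
s3 = s2 ∧ z = 0 ∧ 0 = 0
s4 = ¬s3 = ¬0 = 1
s5 = s4 ⊼ s3 = 1 ⊼ 0 = 1
s6 = s5 ∧ w = 1 ∧ 0 = 0
s7 = s6 ∨ x = 0 ∨ 0 = 0
So s6 = 0 and s7 = 0.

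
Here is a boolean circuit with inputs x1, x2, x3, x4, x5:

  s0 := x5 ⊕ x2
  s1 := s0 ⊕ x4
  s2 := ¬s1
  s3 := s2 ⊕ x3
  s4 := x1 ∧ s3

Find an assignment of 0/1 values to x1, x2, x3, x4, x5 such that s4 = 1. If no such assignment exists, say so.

x1=1, x2=0, x3=1, x4=0, x5=1

s4 = x1 ∧ s3 must be 1, so both x1 = 1 and s3 = 1.
s3 = s2 ⊕ x3 must be 1, so s2 and x3 differ.
Check with x1=1, x2=0, x3=1, x4=0, x5=1:
s0 = x5 ⊕ x2 = 1 ⊕ 0 = 1
s1 = s0 ⊕ x4 = 1 ⊕ 0 = 1
s2 = ¬s1 = ¬1 = 0
s3 = s2 ⊕ x3 = 0 ⊕ 1 = 1
s4 = x1 ∧ s3 = 1 ∧ 1 = 1
So s4 = 1 as required.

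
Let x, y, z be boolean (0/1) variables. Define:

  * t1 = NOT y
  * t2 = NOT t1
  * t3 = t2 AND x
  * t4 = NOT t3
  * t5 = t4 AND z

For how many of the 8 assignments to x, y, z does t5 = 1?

t5 = t4 AND z must be 1, so both t4 = 1 and z = 1.
Satisfying assignments:
  x=0, y=0, z=1
  x=0, y=1, z=1
  x=1, y=0, z=1

3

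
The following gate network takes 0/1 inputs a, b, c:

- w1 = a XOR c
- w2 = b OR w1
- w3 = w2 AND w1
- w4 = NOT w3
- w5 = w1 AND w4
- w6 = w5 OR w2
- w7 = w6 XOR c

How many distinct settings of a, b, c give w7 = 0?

w7 = w6 XOR c must be 0, so w6 and c are equal.
Satisfying assignments:
  a=0, b=0, c=0
  a=0, b=0, c=1
  a=0, b=1, c=1
  a=1, b=1, c=1

4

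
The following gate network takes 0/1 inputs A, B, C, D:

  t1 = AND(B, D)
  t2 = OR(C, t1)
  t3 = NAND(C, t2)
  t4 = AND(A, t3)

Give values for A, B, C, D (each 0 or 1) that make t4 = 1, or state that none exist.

A=1, B=0, C=0, D=0

Check with A=1, B=0, C=0, D=0:
t1 = AND(B, D) = AND(0, 0) = 0
t2 = OR(C, t1) = OR(0, 0) = 0
t3 = NAND(C, t2) = NAND(0, 0) = 1
t4 = AND(A, t3) = AND(1, 1) = 1
So t4 = 1 as required.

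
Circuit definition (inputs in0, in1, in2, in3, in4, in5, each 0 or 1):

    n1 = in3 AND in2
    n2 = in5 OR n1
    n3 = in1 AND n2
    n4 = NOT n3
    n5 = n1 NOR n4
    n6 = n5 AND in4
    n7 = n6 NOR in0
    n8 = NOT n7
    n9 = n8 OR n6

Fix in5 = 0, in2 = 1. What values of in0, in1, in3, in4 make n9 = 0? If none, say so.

in0=0, in1=0, in3=0, in4=1

n9 = n8 OR n6 must be 0, so both n8 = 0 and n6 = 0.
n8 = NOT n7 must be 0, so n7 = 1.
Check with in5 = 0, in2 = 1 and in0=0, in1=0, in3=0, in4=1:
n1 = in3 AND in2 = 0 AND 1 = 0
n2 = in5 OR n1 = 0 OR 0 = 0
n3 = in1 AND n2 = 0 AND 0 = 0
n4 = NOT n3 = NOT 0 = 1
n5 = n1 NOR n4 = 0 NOR 1 = 0
n6 = n5 AND in4 = 0 AND 1 = 0
n7 = n6 NOR in0 = 0 NOR 0 = 1
n8 = NOT n7 = NOT 1 = 0
n9 = n8 OR n6 = 0 OR 0 = 0
So n9 = 0.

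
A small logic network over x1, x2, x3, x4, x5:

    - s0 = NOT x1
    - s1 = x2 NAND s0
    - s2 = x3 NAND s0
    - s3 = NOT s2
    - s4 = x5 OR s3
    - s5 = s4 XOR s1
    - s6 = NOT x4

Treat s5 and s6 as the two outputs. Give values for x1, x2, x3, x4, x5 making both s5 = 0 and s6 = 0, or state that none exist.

Check with x1=0, x2=0, x3=0, x4=1, x5=1:
s0 = NOT x1 = NOT 0 = 1
s1 = x2 NAND s0 = 0 NAND 1 = 1
s2 = x3 NAND s0 = 0 NAND 1 = 1
s3 = NOT s2 = NOT 1 = 0
s4 = x5 OR s3 = 1 OR 0 = 1
s5 = s4 XOR s1 = 1 XOR 1 = 0
s6 = NOT x4 = NOT 1 = 0
So s5 = 0 and s6 = 0.

x1=0, x2=0, x3=0, x4=1, x5=1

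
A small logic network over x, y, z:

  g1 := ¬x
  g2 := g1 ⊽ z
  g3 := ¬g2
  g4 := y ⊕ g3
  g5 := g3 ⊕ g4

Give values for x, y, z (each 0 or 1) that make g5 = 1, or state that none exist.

x=1 y=1 z=0

g5 = g3 ⊕ g4 must be 1, so g3 and g4 differ.
Check with x=1 y=1 z=0:
g1 = ¬x = ¬1 = 0
g2 = g1 ⊽ z = 0 ⊽ 0 = 1
g3 = ¬g2 = ¬1 = 0
g4 = y ⊕ g3 = 1 ⊕ 0 = 1
g5 = g3 ⊕ g4 = 0 ⊕ 1 = 1
So g5 = 1 as required.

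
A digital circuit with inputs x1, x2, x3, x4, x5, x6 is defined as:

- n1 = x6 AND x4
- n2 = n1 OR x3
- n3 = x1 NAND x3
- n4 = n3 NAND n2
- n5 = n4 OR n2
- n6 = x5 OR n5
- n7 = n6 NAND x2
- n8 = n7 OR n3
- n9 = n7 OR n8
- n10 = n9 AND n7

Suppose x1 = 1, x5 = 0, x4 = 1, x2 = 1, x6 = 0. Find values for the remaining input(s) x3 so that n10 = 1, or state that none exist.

no solution exists

With x1 = 1, x5 = 0, x4 = 1, x2 = 1, x6 = 0 fixed, none of the 2 settings of x3 give n10 = 1.
For example, with x3=0:
n1 = x6 AND x4 = 0 AND 1 = 0
n2 = n1 OR x3 = 0 OR 0 = 0
n3 = x1 NAND x3 = 1 NAND 0 = 1
n4 = n3 NAND n2 = 1 NAND 0 = 1
n5 = n4 OR n2 = 1 OR 0 = 1
n6 = x5 OR n5 = 0 OR 1 = 1
n7 = n6 NAND x2 = 1 NAND 1 = 0
n8 = n7 OR n3 = 0 OR 1 = 1
n9 = n7 OR n8 = 0 OR 1 = 1
n10 = n9 AND n7 = 1 AND 0 = 0
giving n10 = 0 ≠ 1.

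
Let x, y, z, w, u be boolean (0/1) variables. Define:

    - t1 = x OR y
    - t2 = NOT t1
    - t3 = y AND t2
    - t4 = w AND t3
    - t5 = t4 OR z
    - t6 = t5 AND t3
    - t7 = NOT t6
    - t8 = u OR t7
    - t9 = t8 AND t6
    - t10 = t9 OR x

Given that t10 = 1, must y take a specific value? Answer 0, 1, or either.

Both values of y occur among assignments with t10 = 1:
  y=0: x=1, y=0, z=0, w=0, u=0
  y=1: x=1, y=1, z=0, w=0, u=0

either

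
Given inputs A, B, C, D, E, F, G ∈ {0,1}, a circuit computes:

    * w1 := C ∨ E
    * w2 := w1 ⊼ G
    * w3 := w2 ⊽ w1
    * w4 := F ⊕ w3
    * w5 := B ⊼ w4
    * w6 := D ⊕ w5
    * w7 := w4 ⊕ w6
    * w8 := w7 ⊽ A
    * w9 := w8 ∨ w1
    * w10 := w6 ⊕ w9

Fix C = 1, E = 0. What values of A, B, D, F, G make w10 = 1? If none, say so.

Check with C = 1, E = 0 and A=1, B=1, D=1, F=0, G=0:
w1 = C ∨ E = 1 ∨ 0 = 1
w2 = w1 ⊼ G = 1 ⊼ 0 = 1
w3 = w2 ⊽ w1 = 1 ⊽ 1 = 0
w4 = F ⊕ w3 = 0 ⊕ 0 = 0
w5 = B ⊼ w4 = 1 ⊼ 0 = 1
w6 = D ⊕ w5 = 1 ⊕ 1 = 0
w7 = w4 ⊕ w6 = 0 ⊕ 0 = 0
w8 = w7 ⊽ A = 0 ⊽ 1 = 0
w9 = w8 ∨ w1 = 0 ∨ 1 = 1
w10 = w6 ⊕ w9 = 0 ⊕ 1 = 1
So w10 = 1.

A=1, B=1, D=1, F=0, G=0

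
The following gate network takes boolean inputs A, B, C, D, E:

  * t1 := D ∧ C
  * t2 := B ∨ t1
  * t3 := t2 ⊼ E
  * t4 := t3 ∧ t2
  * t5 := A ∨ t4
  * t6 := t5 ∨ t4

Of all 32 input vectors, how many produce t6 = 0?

11

t6 = t5 ∨ t4 must be 0, so both t5 = 0 and t4 = 0.
t5 = A ∨ t4 must be 0, so both A = 0 and t4 = 0.
Enumerating the 32 input combinations, 11 give t6 = 0 and 21 give t6 = 1.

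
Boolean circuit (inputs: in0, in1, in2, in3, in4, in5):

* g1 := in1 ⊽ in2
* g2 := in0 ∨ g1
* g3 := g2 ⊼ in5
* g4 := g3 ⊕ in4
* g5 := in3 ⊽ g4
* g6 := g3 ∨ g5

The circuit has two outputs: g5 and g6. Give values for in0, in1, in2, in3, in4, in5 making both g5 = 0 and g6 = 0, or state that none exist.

Check with in0=1 in1=0 in2=1 in3=1 in4=1 in5=1:
g1 = in1 ⊽ in2 = 0 ⊽ 1 = 0
g2 = in0 ∨ g1 = 1 ∨ 0 = 1
g3 = g2 ⊼ in5 = 1 ⊼ 1 = 0
g4 = g3 ⊕ in4 = 0 ⊕ 1 = 1
g5 = in3 ⊽ g4 = 1 ⊽ 1 = 0
g6 = g3 ∨ g5 = 0 ∨ 0 = 0
So g5 = 0 and g6 = 0.

in0=1 in1=0 in2=1 in3=1 in4=1 in5=1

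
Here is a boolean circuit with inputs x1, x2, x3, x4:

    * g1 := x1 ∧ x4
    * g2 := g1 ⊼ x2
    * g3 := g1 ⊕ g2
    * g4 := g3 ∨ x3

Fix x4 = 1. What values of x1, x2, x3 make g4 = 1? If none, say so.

Check with x4 = 1 and x1=1, x2=1, x3=1:
g1 = x1 ∧ x4 = 1 ∧ 1 = 1
g2 = g1 ⊼ x2 = 1 ⊼ 1 = 0
g3 = g1 ⊕ g2 = 1 ⊕ 0 = 1
g4 = g3 ∨ x3 = 1 ∨ 1 = 1
So g4 = 1.

x1=1, x2=1, x3=1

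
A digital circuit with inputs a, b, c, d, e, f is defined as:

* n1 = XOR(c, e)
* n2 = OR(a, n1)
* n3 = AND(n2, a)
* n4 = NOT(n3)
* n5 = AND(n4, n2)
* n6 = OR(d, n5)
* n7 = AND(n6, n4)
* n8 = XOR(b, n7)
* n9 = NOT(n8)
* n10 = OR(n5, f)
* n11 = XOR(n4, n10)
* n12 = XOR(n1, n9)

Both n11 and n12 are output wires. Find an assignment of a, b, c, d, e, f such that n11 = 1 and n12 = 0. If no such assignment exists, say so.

a=1 b=1 c=1 d=0 e=1 f=1

Check with a=1 b=1 c=1 d=0 e=1 f=1:
n1 = XOR(c, e) = XOR(1, 1) = 0
n2 = OR(a, n1) = OR(1, 0) = 1
n3 = AND(n2, a) = AND(1, 1) = 1
n4 = NOT(n3) = NOT 1 = 0
n5 = AND(n4, n2) = AND(0, 1) = 0
n6 = OR(d, n5) = OR(0, 0) = 0
n7 = AND(n6, n4) = AND(0, 0) = 0
n8 = XOR(b, n7) = XOR(1, 0) = 1
n9 = NOT(n8) = NOT 1 = 0
n10 = OR(n5, f) = OR(0, 1) = 1
n11 = XOR(n4, n10) = XOR(0, 1) = 1
n12 = XOR(n1, n9) = XOR(0, 0) = 0
So n11 = 1 and n12 = 0.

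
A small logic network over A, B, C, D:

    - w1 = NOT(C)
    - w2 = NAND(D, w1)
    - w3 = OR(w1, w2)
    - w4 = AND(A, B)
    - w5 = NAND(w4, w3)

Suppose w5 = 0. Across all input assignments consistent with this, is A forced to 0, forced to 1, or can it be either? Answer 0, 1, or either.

1

w5 = NAND(w4, w3) must be 0, so both w4 = 1 and w3 = 1.
w4 = AND(A, B) must be 1, so both A = 1 and B = 1.
Every assignment with w5 = 0 has A = 1; there are 4 such assignment(s).
  A=1, B=1, C=0, D=0
  A=1, B=1, C=0, D=1
  A=1, B=1, C=1, D=0
  A=1, B=1, C=1, D=1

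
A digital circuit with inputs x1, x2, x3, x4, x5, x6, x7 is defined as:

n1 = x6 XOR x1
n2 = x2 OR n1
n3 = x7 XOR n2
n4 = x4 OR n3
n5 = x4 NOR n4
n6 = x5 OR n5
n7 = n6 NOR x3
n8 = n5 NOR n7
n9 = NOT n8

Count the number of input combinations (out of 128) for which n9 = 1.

n9 = NOT n8 must be 1, so n8 = 0.
n8 = n5 NOR n7 must be 0, so at least one of n5, n7 is 1.
Enumerating the 128 input combinations, 56 give n9 = 1 and 72 give n9 = 0.

56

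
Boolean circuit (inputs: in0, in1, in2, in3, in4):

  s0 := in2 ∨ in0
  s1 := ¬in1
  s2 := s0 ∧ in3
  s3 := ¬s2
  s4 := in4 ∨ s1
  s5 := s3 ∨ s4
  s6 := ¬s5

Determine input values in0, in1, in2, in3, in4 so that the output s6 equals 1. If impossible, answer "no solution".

s6 = ¬s5 must be 1, so s5 = 0.
Check with in0=1 in1=1 in2=0 in3=1 in4=0:
s0 = in2 ∨ in0 = 0 ∨ 1 = 1
s1 = ¬in1 = ¬1 = 0
s2 = s0 ∧ in3 = 1 ∧ 1 = 1
s3 = ¬s2 = ¬1 = 0
s4 = in4 ∨ s1 = 0 ∨ 0 = 0
s5 = s3 ∨ s4 = 0 ∨ 0 = 0
s6 = ¬s5 = ¬0 = 1
So s6 = 1 as required.

in0=1 in1=1 in2=0 in3=1 in4=0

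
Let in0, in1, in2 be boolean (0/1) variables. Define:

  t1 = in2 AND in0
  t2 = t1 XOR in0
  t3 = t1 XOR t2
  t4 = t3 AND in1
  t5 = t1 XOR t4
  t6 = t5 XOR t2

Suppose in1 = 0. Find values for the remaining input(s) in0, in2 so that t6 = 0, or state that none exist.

in0=0, in2=0

Check with in1 = 0 and in0=0, in2=0:
t1 = in2 AND in0 = 0 AND 0 = 0
t2 = t1 XOR in0 = 0 XOR 0 = 0
t3 = t1 XOR t2 = 0 XOR 0 = 0
t4 = t3 AND in1 = 0 AND 0 = 0
t5 = t1 XOR t4 = 0 XOR 0 = 0
t6 = t5 XOR t2 = 0 XOR 0 = 0
So t6 = 0.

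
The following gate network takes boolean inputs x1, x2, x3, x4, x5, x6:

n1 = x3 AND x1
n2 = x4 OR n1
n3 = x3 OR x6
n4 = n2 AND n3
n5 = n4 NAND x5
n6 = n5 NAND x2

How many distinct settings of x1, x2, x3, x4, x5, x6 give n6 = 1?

n6 = n5 NAND x2 must be 1, so at least one of n5, x2 is 0.
Enumerating the 64 input combinations, 40 give n6 = 1 and 24 give n6 = 0.

40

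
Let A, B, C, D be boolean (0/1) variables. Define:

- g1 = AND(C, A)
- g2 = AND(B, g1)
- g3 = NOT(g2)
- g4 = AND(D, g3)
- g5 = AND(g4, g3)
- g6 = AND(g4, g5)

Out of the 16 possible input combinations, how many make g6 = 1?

7

g6 = AND(g4, g5) must be 1, so both g4 = 1 and g5 = 1.
g4 = AND(D, g3) must be 1, so both D = 1 and g3 = 1.
Enumerating the 16 input combinations, 7 give g6 = 1 and 9 give g6 = 0.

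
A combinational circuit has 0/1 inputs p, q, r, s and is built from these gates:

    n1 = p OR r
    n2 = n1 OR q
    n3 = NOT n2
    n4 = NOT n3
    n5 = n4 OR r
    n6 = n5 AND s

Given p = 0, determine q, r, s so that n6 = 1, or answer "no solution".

q=1, r=0, s=1

n6 = n5 AND s must be 1, so both n5 = 1 and s = 1.
Check with p = 0 and q=1, r=0, s=1:
n1 = p OR r = 0 OR 0 = 0
n2 = n1 OR q = 0 OR 1 = 1
n3 = NOT n2 = NOT 1 = 0
n4 = NOT n3 = NOT 0 = 1
n5 = n4 OR r = 1 OR 0 = 1
n6 = n5 AND s = 1 AND 1 = 1
So n6 = 1.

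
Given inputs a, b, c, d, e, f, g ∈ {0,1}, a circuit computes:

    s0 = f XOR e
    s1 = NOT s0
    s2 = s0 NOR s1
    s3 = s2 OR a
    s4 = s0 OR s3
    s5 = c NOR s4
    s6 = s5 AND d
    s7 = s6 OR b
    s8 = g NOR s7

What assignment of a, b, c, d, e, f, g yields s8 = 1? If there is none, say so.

Check with a=0, b=0, c=0, d=0, e=0, f=1, g=0:
s0 = f XOR e = 1 XOR 0 = 1
s1 = NOT s0 = NOT 1 = 0
s2 = s0 NOR s1 = 1 NOR 0 = 0
s3 = s2 OR a = 0 OR 0 = 0
s4 = s0 OR s3 = 1 OR 0 = 1
s5 = c NOR s4 = 0 NOR 1 = 0
s6 = s5 AND d = 0 AND 0 = 0
s7 = s6 OR b = 0 OR 0 = 0
s8 = g NOR s7 = 0 NOR 0 = 1
So s8 = 1 as required.

a=0, b=0, c=0, d=0, e=0, f=1, g=0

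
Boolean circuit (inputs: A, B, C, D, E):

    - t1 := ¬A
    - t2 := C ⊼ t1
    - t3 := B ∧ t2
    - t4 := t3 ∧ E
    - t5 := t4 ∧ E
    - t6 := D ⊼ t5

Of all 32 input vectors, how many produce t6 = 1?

t6 = D ⊼ t5 must be 1, so at least one of D, t5 is 0.
Enumerating the 32 input combinations, 29 give t6 = 1 and 3 give t6 = 0.

29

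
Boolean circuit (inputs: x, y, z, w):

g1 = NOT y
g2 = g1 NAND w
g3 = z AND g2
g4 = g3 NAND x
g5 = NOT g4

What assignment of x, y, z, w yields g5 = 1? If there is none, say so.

x=1, y=1, z=1, w=0

Check with x=1, y=1, z=1, w=0:
g1 = NOT y = NOT 1 = 0
g2 = g1 NAND w = 0 NAND 0 = 1
g3 = z AND g2 = 1 AND 1 = 1
g4 = g3 NAND x = 1 NAND 1 = 0
g5 = NOT g4 = NOT 0 = 1
So g5 = 1 as required.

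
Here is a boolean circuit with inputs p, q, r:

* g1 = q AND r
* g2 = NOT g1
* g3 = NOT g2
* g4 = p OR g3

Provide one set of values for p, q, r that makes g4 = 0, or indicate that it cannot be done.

g4 = p OR g3 must be 0, so both p = 0 and g3 = 0.
g3 = NOT g2 must be 0, so g2 = 1.
Check with p=0 q=0 r=0:
g1 = q AND r = 0 AND 0 = 0
g2 = NOT g1 = NOT 0 = 1
g3 = NOT g2 = NOT 1 = 0
g4 = p OR g3 = 0 OR 0 = 0
So g4 = 0 as required.

p=0 q=0 r=0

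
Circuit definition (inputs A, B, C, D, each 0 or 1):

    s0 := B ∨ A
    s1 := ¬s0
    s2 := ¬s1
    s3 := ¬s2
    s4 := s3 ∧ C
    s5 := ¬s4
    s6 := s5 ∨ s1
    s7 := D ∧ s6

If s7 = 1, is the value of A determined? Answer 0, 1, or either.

either

Both values of A occur among assignments with s7 = 1:
  A=0: A=0, B=0, C=0, D=1
  A=1: A=1, B=0, C=0, D=1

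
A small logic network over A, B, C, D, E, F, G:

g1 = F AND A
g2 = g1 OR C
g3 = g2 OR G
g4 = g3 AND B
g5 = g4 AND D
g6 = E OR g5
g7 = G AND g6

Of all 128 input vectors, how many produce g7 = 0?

88

g7 = G AND g6 must be 0, so at least one of G, g6 is 0.
Enumerating the 128 input combinations, 88 give g7 = 0 and 40 give g7 = 1.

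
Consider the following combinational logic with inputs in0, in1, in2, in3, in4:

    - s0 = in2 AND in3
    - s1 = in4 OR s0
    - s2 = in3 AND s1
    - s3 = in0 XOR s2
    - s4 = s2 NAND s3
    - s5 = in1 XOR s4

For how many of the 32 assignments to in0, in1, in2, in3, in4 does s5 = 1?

16

s5 = in1 XOR s4 must be 1, so in1 and s4 differ.
Enumerating the 32 input combinations, 16 give s5 = 1 and 16 give s5 = 0.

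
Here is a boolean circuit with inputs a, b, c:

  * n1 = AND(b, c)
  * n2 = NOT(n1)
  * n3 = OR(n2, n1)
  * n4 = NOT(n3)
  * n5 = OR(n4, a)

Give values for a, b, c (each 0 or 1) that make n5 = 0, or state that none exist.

a=0, b=1, c=0

n5 = OR(n4, a) must be 0, so both n4 = 0 and a = 0.
n4 = NOT(n3) must be 0, so n3 = 1.
Check with a=0, b=1, c=0:
n1 = AND(b, c) = AND(1, 0) = 0
n2 = NOT(n1) = NOT 0 = 1
n3 = OR(n2, n1) = OR(1, 0) = 1
n4 = NOT(n3) = NOT 1 = 0
n5 = OR(n4, a) = OR(0, 0) = 0
So n5 = 0 as required.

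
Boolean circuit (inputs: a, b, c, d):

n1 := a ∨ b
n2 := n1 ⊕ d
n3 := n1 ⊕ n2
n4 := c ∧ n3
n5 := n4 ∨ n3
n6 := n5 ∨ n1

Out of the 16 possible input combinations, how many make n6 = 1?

14

n6 = n5 ∨ n1 must be 1, so at least one of n5, n1 is 1.
Enumerating the 16 input combinations, 14 give n6 = 1 and 2 give n6 = 0.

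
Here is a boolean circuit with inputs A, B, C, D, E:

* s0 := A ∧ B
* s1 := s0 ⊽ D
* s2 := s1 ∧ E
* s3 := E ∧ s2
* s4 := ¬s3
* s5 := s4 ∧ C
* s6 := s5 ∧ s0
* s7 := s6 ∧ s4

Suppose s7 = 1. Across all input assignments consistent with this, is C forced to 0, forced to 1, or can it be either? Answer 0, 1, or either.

1

s7 = s6 ∧ s4 must be 1, so both s6 = 1 and s4 = 1.
Every assignment with s7 = 1 has C = 1; there are 4 such assignment(s).
  A=1, B=1, C=1, D=0, E=0
  A=1, B=1, C=1, D=0, E=1
  A=1, B=1, C=1, D=1, E=0
  A=1, B=1, C=1, D=1, E=1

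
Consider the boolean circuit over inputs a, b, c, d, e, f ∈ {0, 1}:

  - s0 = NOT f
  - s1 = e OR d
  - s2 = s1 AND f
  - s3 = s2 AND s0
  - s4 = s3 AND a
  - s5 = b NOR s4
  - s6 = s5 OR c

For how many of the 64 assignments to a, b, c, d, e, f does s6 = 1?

s6 = s5 OR c must be 1, so at least one of s5, c is 1.
Enumerating the 64 input combinations, 48 give s6 = 1 and 16 give s6 = 0.

48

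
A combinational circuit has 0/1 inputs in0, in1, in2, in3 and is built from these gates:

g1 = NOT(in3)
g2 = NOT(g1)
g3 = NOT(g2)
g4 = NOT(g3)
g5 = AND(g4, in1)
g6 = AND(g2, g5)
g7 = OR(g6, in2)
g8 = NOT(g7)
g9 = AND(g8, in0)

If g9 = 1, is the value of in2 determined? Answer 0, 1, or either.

g9 = AND(g8, in0) must be 1, so both g8 = 1 and in0 = 1.
g8 = NOT(g7) must be 1, so g7 = 0.
g7 = OR(g6, in2) must be 0, so both g6 = 0 and in2 = 0.
Every assignment with g9 = 1 has in2 = 0; there are 3 such assignment(s).
  in0=1, in1=0, in2=0, in3=0
  in0=1, in1=0, in2=0, in3=1
  in0=1, in1=1, in2=0, in3=0

0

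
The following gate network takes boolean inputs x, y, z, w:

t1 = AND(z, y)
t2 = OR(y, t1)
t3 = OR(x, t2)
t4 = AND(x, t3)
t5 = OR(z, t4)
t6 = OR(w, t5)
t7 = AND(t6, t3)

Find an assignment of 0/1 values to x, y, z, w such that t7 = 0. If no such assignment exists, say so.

x=0 y=0 z=0 w=1

t7 = AND(t6, t3) must be 0, so at least one of t6, t3 is 0.
Check with x=0 y=0 z=0 w=1:
t1 = AND(z, y) = AND(0, 0) = 0
t2 = OR(y, t1) = OR(0, 0) = 0
t3 = OR(x, t2) = OR(0, 0) = 0
t4 = AND(x, t3) = AND(0, 0) = 0
t5 = OR(z, t4) = OR(0, 0) = 0
t6 = OR(w, t5) = OR(1, 0) = 1
t7 = AND(t6, t3) = AND(1, 0) = 0
So t7 = 0 as required.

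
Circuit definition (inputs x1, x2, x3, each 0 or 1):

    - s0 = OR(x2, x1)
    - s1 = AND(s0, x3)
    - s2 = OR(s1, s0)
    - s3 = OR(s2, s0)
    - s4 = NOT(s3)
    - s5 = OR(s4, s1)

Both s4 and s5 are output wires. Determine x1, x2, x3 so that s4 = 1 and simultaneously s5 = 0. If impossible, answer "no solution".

Across all 8 input combinations, none give both s4 = 1 and s5 = 0.

no solution exists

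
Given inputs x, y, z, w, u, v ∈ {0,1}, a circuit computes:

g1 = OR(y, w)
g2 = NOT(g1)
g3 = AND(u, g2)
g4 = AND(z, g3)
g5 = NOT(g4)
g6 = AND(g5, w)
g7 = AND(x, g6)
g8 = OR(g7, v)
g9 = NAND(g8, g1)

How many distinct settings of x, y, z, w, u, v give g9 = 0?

g9 = NAND(g8, g1) must be 0, so both g8 = 1 and g1 = 1.
g8 = OR(g7, v) must be 1, so at least one of g7, v is 1.
g1 = OR(y, w) must be 1, so at least one of y, w is 1.
Enumerating the 64 input combinations, 32 give g9 = 0 and 32 give g9 = 1.

32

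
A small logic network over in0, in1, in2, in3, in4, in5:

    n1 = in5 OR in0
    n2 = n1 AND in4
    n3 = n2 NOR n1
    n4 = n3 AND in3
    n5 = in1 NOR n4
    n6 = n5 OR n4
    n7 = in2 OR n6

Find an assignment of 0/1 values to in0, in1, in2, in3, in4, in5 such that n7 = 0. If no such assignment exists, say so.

Check with in0=0, in1=1, in2=0, in3=0, in4=0, in5=0:
n1 = in5 OR in0 = 0 OR 0 = 0
n2 = n1 AND in4 = 0 AND 0 = 0
n3 = n2 NOR n1 = 0 NOR 0 = 1
n4 = n3 AND in3 = 1 AND 0 = 0
n5 = in1 NOR n4 = 1 NOR 0 = 0
n6 = n5 OR n4 = 0 OR 0 = 0
n7 = in2 OR n6 = 0 OR 0 = 0
So n7 = 0 as required.

in0=0, in1=1, in2=0, in3=0, in4=0, in5=0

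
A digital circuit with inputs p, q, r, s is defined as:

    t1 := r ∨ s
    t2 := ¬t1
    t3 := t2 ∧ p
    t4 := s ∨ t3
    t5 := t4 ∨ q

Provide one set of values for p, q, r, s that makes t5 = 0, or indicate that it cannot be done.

p=0, q=0, r=1, s=0

Check with p=0, q=0, r=1, s=0:
t1 = r ∨ s = 1 ∨ 0 = 1
t2 = ¬t1 = ¬1 = 0
t3 = t2 ∧ p = 0 ∧ 0 = 0
t4 = s ∨ t3 = 0 ∨ 0 = 0
t5 = t4 ∨ q = 0 ∨ 0 = 0
So t5 = 0 as required.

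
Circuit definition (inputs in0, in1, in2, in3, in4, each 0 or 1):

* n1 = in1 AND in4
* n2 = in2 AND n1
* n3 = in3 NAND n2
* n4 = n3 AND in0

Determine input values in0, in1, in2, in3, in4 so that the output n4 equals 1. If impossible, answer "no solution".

n4 = n3 AND in0 must be 1, so both n3 = 1 and in0 = 1.
n3 = in3 NAND n2 must be 1, so at least one of in3, n2 is 0.
Check with in0=1, in1=0, in2=0, in3=1, in4=1:
n1 = in1 AND in4 = 0 AND 1 = 0
n2 = in2 AND n1 = 0 AND 0 = 0
n3 = in3 NAND n2 = 1 NAND 0 = 1
n4 = n3 AND in0 = 1 AND 1 = 1
So n4 = 1 as required.

in0=1, in1=0, in2=0, in3=1, in4=1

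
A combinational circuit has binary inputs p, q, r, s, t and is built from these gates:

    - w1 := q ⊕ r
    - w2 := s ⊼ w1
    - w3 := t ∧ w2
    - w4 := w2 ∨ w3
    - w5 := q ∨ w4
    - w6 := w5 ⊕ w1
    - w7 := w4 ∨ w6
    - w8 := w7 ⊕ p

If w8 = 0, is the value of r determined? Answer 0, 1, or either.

either

Both values of r occur among assignments with w8 = 0:
  r=0: p=0, q=1, r=0, s=1, t=0
  r=1: p=1, q=0, r=1, s=0, t=0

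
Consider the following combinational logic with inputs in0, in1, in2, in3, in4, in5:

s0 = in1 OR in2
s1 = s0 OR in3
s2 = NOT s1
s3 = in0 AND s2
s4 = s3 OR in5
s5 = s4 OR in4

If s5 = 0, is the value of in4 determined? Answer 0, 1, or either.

0

s5 = s4 OR in4 must be 0, so both s4 = 0 and in4 = 0.
Every assignment with s5 = 0 has in4 = 0; there are 15 such assignment(s).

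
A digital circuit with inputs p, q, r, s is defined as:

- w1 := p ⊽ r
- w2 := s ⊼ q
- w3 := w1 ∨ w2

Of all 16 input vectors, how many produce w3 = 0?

w3 = w1 ∨ w2 must be 0, so both w1 = 0 and w2 = 0.
Enumerating the 16 input combinations, 3 give w3 = 0 and 13 give w3 = 1.

3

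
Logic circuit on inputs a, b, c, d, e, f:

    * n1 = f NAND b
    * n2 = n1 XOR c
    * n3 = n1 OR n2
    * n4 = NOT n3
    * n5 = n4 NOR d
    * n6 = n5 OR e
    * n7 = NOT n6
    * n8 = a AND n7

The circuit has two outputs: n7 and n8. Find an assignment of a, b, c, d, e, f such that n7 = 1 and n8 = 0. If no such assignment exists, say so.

Check with a=0, b=0, c=1, d=1, e=0, f=0:
n1 = f NAND b = 0 NAND 0 = 1
n2 = n1 XOR c = 1 XOR 1 = 0
n3 = n1 OR n2 = 1 OR 0 = 1
n4 = NOT n3 = NOT 1 = 0
n5 = n4 NOR d = 0 NOR 1 = 0
n6 = n5 OR e = 0 OR 0 = 0
n7 = NOT n6 = NOT 0 = 1
n8 = a AND n7 = 0 AND 1 = 0
So n7 = 1 and n8 = 0.

a=0, b=0, c=1, d=1, e=0, f=0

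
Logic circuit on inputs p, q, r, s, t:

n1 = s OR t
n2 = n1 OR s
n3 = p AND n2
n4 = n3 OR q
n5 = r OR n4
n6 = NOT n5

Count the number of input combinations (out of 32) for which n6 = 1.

n6 = NOT n5 must be 1, so n5 = 0.
n5 = r OR n4 must be 0, so both r = 0 and n4 = 0.
Satisfying assignments:
  p=0, q=0, r=0, s=0, t=0
  p=0, q=0, r=0, s=0, t=1
  p=0, q=0, r=0, s=1, t=0
  p=0, q=0, r=0, s=1, t=1
  p=1, q=0, r=0, s=0, t=0

5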